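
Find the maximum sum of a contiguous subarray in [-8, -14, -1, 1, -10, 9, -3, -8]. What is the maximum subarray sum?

Using Kadane's algorithm on [-8, -14, -1, 1, -10, 9, -3, -8]:

Scanning through the array:
Position 1 (value -14): max_ending_here = -14, max_so_far = -8
Position 2 (value -1): max_ending_here = -1, max_so_far = -1
Position 3 (value 1): max_ending_here = 1, max_so_far = 1
Position 4 (value -10): max_ending_here = -9, max_so_far = 1
Position 5 (value 9): max_ending_here = 9, max_so_far = 9
Position 6 (value -3): max_ending_here = 6, max_so_far = 9
Position 7 (value -8): max_ending_here = -2, max_so_far = 9

Maximum subarray: [9]
Maximum sum: 9

The maximum subarray is [9] with sum 9. This subarray runs from index 5 to index 5.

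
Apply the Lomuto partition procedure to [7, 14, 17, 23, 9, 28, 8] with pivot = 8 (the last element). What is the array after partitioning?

Lomuto partition with pivot = 8:

Initial array: [7, 14, 17, 23, 9, 28, 8]

arr[0]=7 <= 8: swap with position 0, array becomes [7, 14, 17, 23, 9, 28, 8]
arr[1]=14 > 8: no swap
arr[2]=17 > 8: no swap
arr[3]=23 > 8: no swap
arr[4]=9 > 8: no swap
arr[5]=28 > 8: no swap

Place pivot at position 1: [7, 8, 17, 23, 9, 28, 14]
Pivot position: 1

After partitioning with pivot 8, the array becomes [7, 8, 17, 23, 9, 28, 14]. The pivot is placed at index 1. All elements to the left of the pivot are <= 8, and all elements to the right are > 8.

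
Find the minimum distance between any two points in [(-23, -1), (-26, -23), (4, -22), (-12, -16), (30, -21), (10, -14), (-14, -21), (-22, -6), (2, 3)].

Computing all pairwise distances among 9 points:

d((-23, -1), (-26, -23)) = 22.2036
d((-23, -1), (4, -22)) = 34.2053
d((-23, -1), (-12, -16)) = 18.6011
d((-23, -1), (30, -21)) = 56.648
d((-23, -1), (10, -14)) = 35.4683
d((-23, -1), (-14, -21)) = 21.9317
d((-23, -1), (-22, -6)) = 5.099 <-- minimum
d((-23, -1), (2, 3)) = 25.318
d((-26, -23), (4, -22)) = 30.0167
d((-26, -23), (-12, -16)) = 15.6525
d((-26, -23), (30, -21)) = 56.0357
d((-26, -23), (10, -14)) = 37.108
d((-26, -23), (-14, -21)) = 12.1655
d((-26, -23), (-22, -6)) = 17.4642
d((-26, -23), (2, 3)) = 38.2099
d((4, -22), (-12, -16)) = 17.088
d((4, -22), (30, -21)) = 26.0192
d((4, -22), (10, -14)) = 10.0
d((4, -22), (-14, -21)) = 18.0278
d((4, -22), (-22, -6)) = 30.5287
d((4, -22), (2, 3)) = 25.0799
d((-12, -16), (30, -21)) = 42.2966
d((-12, -16), (10, -14)) = 22.0907
d((-12, -16), (-14, -21)) = 5.3852
d((-12, -16), (-22, -6)) = 14.1421
d((-12, -16), (2, 3)) = 23.6008
d((30, -21), (10, -14)) = 21.1896
d((30, -21), (-14, -21)) = 44.0
d((30, -21), (-22, -6)) = 54.1202
d((30, -21), (2, 3)) = 36.8782
d((10, -14), (-14, -21)) = 25.0
d((10, -14), (-22, -6)) = 32.9848
d((10, -14), (2, 3)) = 18.7883
d((-14, -21), (-22, -6)) = 17.0
d((-14, -21), (2, 3)) = 28.8444
d((-22, -6), (2, 3)) = 25.632

Closest pair: (-23, -1) and (-22, -6) with distance 5.099

The closest pair is (-23, -1) and (-22, -6) with Euclidean distance 5.099. For 9 points, brute-force pairwise comparison is shown above. For large n, the divide-and-conquer algorithm (sort by x, recurse on halves, check the dividing strip) achieves O(n log n).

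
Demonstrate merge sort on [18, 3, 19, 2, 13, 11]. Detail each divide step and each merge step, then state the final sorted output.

Merge sort trace:

Split: [18, 3, 19, 2, 13, 11] -> [18, 3, 19] and [2, 13, 11]
  Split: [18, 3, 19] -> [18] and [3, 19]
    Split: [3, 19] -> [3] and [19]
    Merge: [3] + [19] -> [3, 19]
  Merge: [18] + [3, 19] -> [3, 18, 19]
  Split: [2, 13, 11] -> [2] and [13, 11]
    Split: [13, 11] -> [13] and [11]
    Merge: [13] + [11] -> [11, 13]
  Merge: [2] + [11, 13] -> [2, 11, 13]
Merge: [3, 18, 19] + [2, 11, 13] -> [2, 3, 11, 13, 18, 19]

Final sorted array: [2, 3, 11, 13, 18, 19]

The merge sort proceeds by recursively splitting the array and merging sorted halves.
After all merges, the sorted array is [2, 3, 11, 13, 18, 19].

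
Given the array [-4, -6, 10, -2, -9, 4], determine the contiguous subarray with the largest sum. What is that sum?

Using Kadane's algorithm on [-4, -6, 10, -2, -9, 4]:

Scanning through the array:
Position 1 (value -6): max_ending_here = -6, max_so_far = -4
Position 2 (value 10): max_ending_here = 10, max_so_far = 10
Position 3 (value -2): max_ending_here = 8, max_so_far = 10
Position 4 (value -9): max_ending_here = -1, max_so_far = 10
Position 5 (value 4): max_ending_here = 4, max_so_far = 10

Maximum subarray: [10]
Maximum sum: 10

The maximum subarray is [10] with sum 10. This subarray runs from index 2 to index 2.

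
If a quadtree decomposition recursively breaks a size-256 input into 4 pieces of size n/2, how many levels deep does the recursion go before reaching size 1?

For divide and conquer with division factor 2:

Problem sizes at each level:
Level 0: 256
Level 1: 128
Level 2: 64
Level 3: 32
Level 4: 16
Level 5: 8
Level 6: 4
Level 7: 2
Level 8: 1

The root is level 0 and the size-1 base case is level 8 (the tree spans levels 0 through 8, i.e. 9 levels counting the root), so the depth is the number of divisions: log_2(256) = 8

The recursion tree depth is log_2(256) = 8. At each level, the problem size is divided by 2, so it takes 8 divisions to reduce to a base case of size 1. The algorithm makes 4 recursive calls at each level.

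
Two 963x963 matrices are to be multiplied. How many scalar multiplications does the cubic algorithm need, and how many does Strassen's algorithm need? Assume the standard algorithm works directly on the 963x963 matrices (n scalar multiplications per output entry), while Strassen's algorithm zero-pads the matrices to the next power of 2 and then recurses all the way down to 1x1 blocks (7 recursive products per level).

Matrix multiplication for 963x963 matrices:

Strassen's algorithm requires power-of-2 dimensions. Pad 963x963 to 1024x1024 (next power of 2).

Standard algorithm: 963^3 = 893056347 multiplications
Strassen's algorithm: 7^(log2(1024)) = 7^10 = 282475249 multiplications
Savings: 893056347 - 282475249 = 610581098 multiplications

Standard: 893056347 multiplications (963^3). Strassen: 282475249 multiplications (7^10, after padding to 1024x1024). Strassen reduces 8 recursive multiplications to 7 at each level.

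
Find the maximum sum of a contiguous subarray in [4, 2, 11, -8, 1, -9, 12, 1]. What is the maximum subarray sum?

Using Kadane's algorithm on [4, 2, 11, -8, 1, -9, 12, 1]:

Scanning through the array:
Position 1 (value 2): max_ending_here = 6, max_so_far = 6
Position 2 (value 11): max_ending_here = 17, max_so_far = 17
Position 3 (value -8): max_ending_here = 9, max_so_far = 17
Position 4 (value 1): max_ending_here = 10, max_so_far = 17
Position 5 (value -9): max_ending_here = 1, max_so_far = 17
Position 6 (value 12): max_ending_here = 13, max_so_far = 17
Position 7 (value 1): max_ending_here = 14, max_so_far = 17

Maximum subarray: [4, 2, 11]
Maximum sum: 17

The maximum subarray is [4, 2, 11] with sum 17. This subarray runs from index 0 to index 2.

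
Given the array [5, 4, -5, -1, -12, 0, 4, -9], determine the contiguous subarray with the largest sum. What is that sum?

Using Kadane's algorithm on [5, 4, -5, -1, -12, 0, 4, -9]:

Scanning through the array:
Position 1 (value 4): max_ending_here = 9, max_so_far = 9
Position 2 (value -5): max_ending_here = 4, max_so_far = 9
Position 3 (value -1): max_ending_here = 3, max_so_far = 9
Position 4 (value -12): max_ending_here = -9, max_so_far = 9
Position 5 (value 0): max_ending_here = 0, max_so_far = 9
Position 6 (value 4): max_ending_here = 4, max_so_far = 9
Position 7 (value -9): max_ending_here = -5, max_so_far = 9

Maximum subarray: [5, 4]
Maximum sum: 9

The maximum subarray is [5, 4] with sum 9. This subarray runs from index 0 to index 1.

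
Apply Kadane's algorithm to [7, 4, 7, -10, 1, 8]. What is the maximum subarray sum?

Using Kadane's algorithm on [7, 4, 7, -10, 1, 8]:

Scanning through the array:
Position 1 (value 4): max_ending_here = 11, max_so_far = 11
Position 2 (value 7): max_ending_here = 18, max_so_far = 18
Position 3 (value -10): max_ending_here = 8, max_so_far = 18
Position 4 (value 1): max_ending_here = 9, max_so_far = 18
Position 5 (value 8): max_ending_here = 17, max_so_far = 18

Maximum subarray: [7, 4, 7]
Maximum sum: 18

The maximum subarray is [7, 4, 7] with sum 18. This subarray runs from index 0 to index 2.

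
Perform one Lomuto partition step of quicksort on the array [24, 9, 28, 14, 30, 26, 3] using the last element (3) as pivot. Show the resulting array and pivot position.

Lomuto partition with pivot = 3:

Initial array: [24, 9, 28, 14, 30, 26, 3]

arr[0]=24 > 3: no swap
arr[1]=9 > 3: no swap
arr[2]=28 > 3: no swap
arr[3]=14 > 3: no swap
arr[4]=30 > 3: no swap
arr[5]=26 > 3: no swap

Place pivot at position 0: [3, 9, 28, 14, 30, 26, 24]
Pivot position: 0

After partitioning with pivot 3, the array becomes [3, 9, 28, 14, 30, 26, 24]. The pivot is placed at index 0. All elements to the left of the pivot are <= 3, and all elements to the right are > 3.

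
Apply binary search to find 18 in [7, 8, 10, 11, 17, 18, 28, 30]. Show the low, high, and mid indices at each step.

Binary search for 18 in [7, 8, 10, 11, 17, 18, 28, 30]:

lo=0, hi=7, mid=3, arr[mid]=11 -> 11 < 18, search right half
lo=4, hi=7, mid=5, arr[mid]=18 -> Found target at index 5!

Binary search finds 18 at index 5 after 2 comparisons. The search repeatedly halves the search space by comparing with the middle element.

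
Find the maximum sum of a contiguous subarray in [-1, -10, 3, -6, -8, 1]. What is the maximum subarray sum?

Using Kadane's algorithm on [-1, -10, 3, -6, -8, 1]:

Scanning through the array:
Position 1 (value -10): max_ending_here = -10, max_so_far = -1
Position 2 (value 3): max_ending_here = 3, max_so_far = 3
Position 3 (value -6): max_ending_here = -3, max_so_far = 3
Position 4 (value -8): max_ending_here = -8, max_so_far = 3
Position 5 (value 1): max_ending_here = 1, max_so_far = 3

Maximum subarray: [3]
Maximum sum: 3

The maximum subarray is [3] with sum 3. This subarray runs from index 2 to index 2.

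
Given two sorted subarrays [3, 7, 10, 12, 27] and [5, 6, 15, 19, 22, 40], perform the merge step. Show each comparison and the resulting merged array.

Merging process:

Compare 3 vs 5: take 3 from left. Merged: [3]
Compare 7 vs 5: take 5 from right. Merged: [3, 5]
Compare 7 vs 6: take 6 from right. Merged: [3, 5, 6]
Compare 7 vs 15: take 7 from left. Merged: [3, 5, 6, 7]
Compare 10 vs 15: take 10 from left. Merged: [3, 5, 6, 7, 10]
Compare 12 vs 15: take 12 from left. Merged: [3, 5, 6, 7, 10, 12]
Compare 27 vs 15: take 15 from right. Merged: [3, 5, 6, 7, 10, 12, 15]
Compare 27 vs 19: take 19 from right. Merged: [3, 5, 6, 7, 10, 12, 15, 19]
Compare 27 vs 22: take 22 from right. Merged: [3, 5, 6, 7, 10, 12, 15, 19, 22]
Compare 27 vs 40: take 27 from left. Merged: [3, 5, 6, 7, 10, 12, 15, 19, 22, 27]
Append remaining from right: [40]. Merged: [3, 5, 6, 7, 10, 12, 15, 19, 22, 27, 40]

Final merged array: [3, 5, 6, 7, 10, 12, 15, 19, 22, 27, 40]
Total comparisons: 10

The merged array is [3, 5, 6, 7, 10, 12, 15, 19, 22, 27, 40], requiring 10 comparisons. The merge step runs in O(n) time where n is the total number of elements.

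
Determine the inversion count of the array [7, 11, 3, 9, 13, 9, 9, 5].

Finding inversions in [7, 11, 3, 9, 13, 9, 9, 5]:

(0, 2): arr[0]=7 > arr[2]=3
(0, 7): arr[0]=7 > arr[7]=5
(1, 2): arr[1]=11 > arr[2]=3
(1, 3): arr[1]=11 > arr[3]=9
(1, 5): arr[1]=11 > arr[5]=9
(1, 6): arr[1]=11 > arr[6]=9
(1, 7): arr[1]=11 > arr[7]=5
(3, 7): arr[3]=9 > arr[7]=5
(4, 5): arr[4]=13 > arr[5]=9
(4, 6): arr[4]=13 > arr[6]=9
(4, 7): arr[4]=13 > arr[7]=5
(5, 7): arr[5]=9 > arr[7]=5
(6, 7): arr[6]=9 > arr[7]=5

Total inversions: 13

The array has 13 inversion(s): (0,2), (0,7), (1,2), (1,3), (1,5), (1,6), (1,7), (3,7), (4,5), (4,6), (4,7), (5,7), (6,7). Each pair (i,j) satisfies i < j and arr[i] > arr[j].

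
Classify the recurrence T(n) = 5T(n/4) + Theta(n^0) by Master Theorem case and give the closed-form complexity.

Master Theorem for T(n) = 5T(n/4) + O(n^0):

a = 5, b = 4, c = 0
log_b(a) = log_4(5) = 1.1610

Case 1: c = 0 < log_4(5) = 1.1610
T(n) = O(n^(log_4 5))

For T(n) = 5T(n/4) + O(n^0): log_4(5) = 1.1610. This is Case 1 of the Master Theorem (c < log_b(a), work dominated by leaves), giving O(n^(log_4 5)).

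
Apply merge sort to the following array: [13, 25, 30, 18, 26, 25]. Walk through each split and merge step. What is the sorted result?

Merge sort trace:

Split: [13, 25, 30, 18, 26, 25] -> [13, 25, 30] and [18, 26, 25]
  Split: [13, 25, 30] -> [13] and [25, 30]
    Split: [25, 30] -> [25] and [30]
    Merge: [25] + [30] -> [25, 30]
  Merge: [13] + [25, 30] -> [13, 25, 30]
  Split: [18, 26, 25] -> [18] and [26, 25]
    Split: [26, 25] -> [26] and [25]
    Merge: [26] + [25] -> [25, 26]
  Merge: [18] + [25, 26] -> [18, 25, 26]
Merge: [13, 25, 30] + [18, 25, 26] -> [13, 18, 25, 25, 26, 30]

Final sorted array: [13, 18, 25, 25, 26, 30]

The merge sort proceeds by recursively splitting the array and merging sorted halves.
After all merges, the sorted array is [13, 18, 25, 25, 26, 30].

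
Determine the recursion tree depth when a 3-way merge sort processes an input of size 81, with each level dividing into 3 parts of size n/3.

For divide and conquer with division factor 3:

Problem sizes at each level:
Level 0: 81
Level 1: 27
Level 2: 9
Level 3: 3
Level 4: 1

The root is level 0 and the size-1 base case is level 4 (the tree spans levels 0 through 4, i.e. 5 levels counting the root), so the depth is the number of divisions: log_3(81) = 4

The recursion tree depth is log_3(81) = 4. At each level, the problem size is divided by 3, so it takes 4 divisions to reduce to a base case of size 1. The algorithm makes 3 recursive calls at each level.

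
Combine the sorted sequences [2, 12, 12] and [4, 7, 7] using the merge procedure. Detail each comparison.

Merging process:

Compare 2 vs 4: take 2 from left. Merged: [2]
Compare 12 vs 4: take 4 from right. Merged: [2, 4]
Compare 12 vs 7: take 7 from right. Merged: [2, 4, 7]
Compare 12 vs 7: take 7 from right. Merged: [2, 4, 7, 7]
Append remaining from left: [12, 12]. Merged: [2, 4, 7, 7, 12, 12]

Final merged array: [2, 4, 7, 7, 12, 12]
Total comparisons: 4

The merged array is [2, 4, 7, 7, 12, 12], requiring 4 comparisons. The merge step runs in O(n) time where n is the total number of elements.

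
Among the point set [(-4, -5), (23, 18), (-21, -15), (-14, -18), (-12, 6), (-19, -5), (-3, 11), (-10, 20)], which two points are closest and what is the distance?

Computing all pairwise distances among 8 points:

d((-4, -5), (23, 18)) = 35.4683
d((-4, -5), (-21, -15)) = 19.7231
d((-4, -5), (-14, -18)) = 16.4012
d((-4, -5), (-12, 6)) = 13.6015
d((-4, -5), (-19, -5)) = 15.0
d((-4, -5), (-3, 11)) = 16.0312
d((-4, -5), (-10, 20)) = 25.7099
d((23, 18), (-21, -15)) = 55.0
d((23, 18), (-14, -18)) = 51.6236
d((23, 18), (-12, 6)) = 37.0
d((23, 18), (-19, -5)) = 47.8853
d((23, 18), (-3, 11)) = 26.9258
d((23, 18), (-10, 20)) = 33.0606
d((-21, -15), (-14, -18)) = 7.6158 <-- minimum
d((-21, -15), (-12, 6)) = 22.8473
d((-21, -15), (-19, -5)) = 10.198
d((-21, -15), (-3, 11)) = 31.6228
d((-21, -15), (-10, 20)) = 36.6879
d((-14, -18), (-12, 6)) = 24.0832
d((-14, -18), (-19, -5)) = 13.9284
d((-14, -18), (-3, 11)) = 31.0161
d((-14, -18), (-10, 20)) = 38.2099
d((-12, 6), (-19, -5)) = 13.0384
d((-12, 6), (-3, 11)) = 10.2956
d((-12, 6), (-10, 20)) = 14.1421
d((-19, -5), (-3, 11)) = 22.6274
d((-19, -5), (-10, 20)) = 26.5707
d((-3, 11), (-10, 20)) = 11.4018

Closest pair: (-21, -15) and (-14, -18) with distance 7.6158

The closest pair is (-21, -15) and (-14, -18) with Euclidean distance 7.6158. For 8 points, brute-force pairwise comparison is shown above. For large n, the divide-and-conquer algorithm (sort by x, recurse on halves, check the dividing strip) achieves O(n log n).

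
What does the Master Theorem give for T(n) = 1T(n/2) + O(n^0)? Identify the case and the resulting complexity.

Master Theorem for T(n) = 1T(n/2) + O(n^0):

a = 1, b = 2, c = 0
log_b(a) = log_2(1) = 0.0000

Case 2: c = 0 = log_2(1) = 0.0000
T(n) = O(n^0 log n) = O(log n)

For T(n) = 1T(n/2) + O(n^0): log_2(1) = 0.0000. This is Case 2 of the Master Theorem (c = log_b(a), equal work at all levels), giving O(log n).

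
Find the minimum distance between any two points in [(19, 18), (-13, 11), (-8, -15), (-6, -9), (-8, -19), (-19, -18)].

Computing all pairwise distances among 6 points:

d((19, 18), (-13, 11)) = 32.7567
d((19, 18), (-8, -15)) = 42.638
d((19, 18), (-6, -9)) = 36.7967
d((19, 18), (-8, -19)) = 45.8039
d((19, 18), (-19, -18)) = 52.345
d((-13, 11), (-8, -15)) = 26.4764
d((-13, 11), (-6, -9)) = 21.1896
d((-13, 11), (-8, -19)) = 30.4138
d((-13, 11), (-19, -18)) = 29.6142
d((-8, -15), (-6, -9)) = 6.3246
d((-8, -15), (-8, -19)) = 4.0 <-- minimum
d((-8, -15), (-19, -18)) = 11.4018
d((-6, -9), (-8, -19)) = 10.198
d((-6, -9), (-19, -18)) = 15.8114
d((-8, -19), (-19, -18)) = 11.0454

Closest pair: (-8, -15) and (-8, -19) with distance 4.0

The closest pair is (-8, -15) and (-8, -19) with Euclidean distance 4.0. For 6 points, brute-force pairwise comparison is shown above. For large n, the divide-and-conquer algorithm (sort by x, recurse on halves, check the dividing strip) achieves O(n log n).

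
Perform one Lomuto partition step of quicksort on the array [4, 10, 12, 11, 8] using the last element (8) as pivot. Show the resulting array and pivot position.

Lomuto partition with pivot = 8:

Initial array: [4, 10, 12, 11, 8]

arr[0]=4 <= 8: swap with position 0, array becomes [4, 10, 12, 11, 8]
arr[1]=10 > 8: no swap
arr[2]=12 > 8: no swap
arr[3]=11 > 8: no swap

Place pivot at position 1: [4, 8, 12, 11, 10]
Pivot position: 1

After partitioning with pivot 8, the array becomes [4, 8, 12, 11, 10]. The pivot is placed at index 1. All elements to the left of the pivot are <= 8, and all elements to the right are > 8.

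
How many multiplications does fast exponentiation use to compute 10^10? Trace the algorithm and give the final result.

Computing 10^10 by squaring (build up from 10^1; each line after the first costs one multiplication):

10^1 = 10
10^2 = (10^1)^2 = 10^2 = 100
10^4 = (10^2)^2 = 100^2 = 10000
10^5 = 10 * 10^4 = 10 * 10000 = 100000
10^10 = (10^5)^2 = 100000^2 = 10000000000

Result: 10000000000
Multiplications needed: 4 (4 lines after 10^1)

10^10 = 10000000000. Using exponentiation by squaring, this requires 4 multiplications. The key idea: if the exponent is even, square the half-power; if odd, multiply by the base once.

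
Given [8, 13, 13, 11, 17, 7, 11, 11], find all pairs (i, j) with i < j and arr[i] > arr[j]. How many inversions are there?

Finding inversions in [8, 13, 13, 11, 17, 7, 11, 11]:

(0, 5): arr[0]=8 > arr[5]=7
(1, 3): arr[1]=13 > arr[3]=11
(1, 5): arr[1]=13 > arr[5]=7
(1, 6): arr[1]=13 > arr[6]=11
(1, 7): arr[1]=13 > arr[7]=11
(2, 3): arr[2]=13 > arr[3]=11
(2, 5): arr[2]=13 > arr[5]=7
(2, 6): arr[2]=13 > arr[6]=11
(2, 7): arr[2]=13 > arr[7]=11
(3, 5): arr[3]=11 > arr[5]=7
(4, 5): arr[4]=17 > arr[5]=7
(4, 6): arr[4]=17 > arr[6]=11
(4, 7): arr[4]=17 > arr[7]=11

Total inversions: 13

The array has 13 inversion(s): (0,5), (1,3), (1,5), (1,6), (1,7), (2,3), (2,5), (2,6), (2,7), (3,5), (4,5), (4,6), (4,7). Each pair (i,j) satisfies i < j and arr[i] > arr[j].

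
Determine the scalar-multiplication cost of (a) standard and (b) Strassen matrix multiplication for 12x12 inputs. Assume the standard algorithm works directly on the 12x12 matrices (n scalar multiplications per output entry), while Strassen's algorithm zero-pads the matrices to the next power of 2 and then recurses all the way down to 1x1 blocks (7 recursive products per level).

Matrix multiplication for 12x12 matrices:

Strassen's algorithm requires power-of-2 dimensions. Pad 12x12 to 16x16 (next power of 2).

Standard algorithm: 12^3 = 1728 multiplications
Strassen's algorithm: 7^(log2(16)) = 7^4 = 2401 multiplications
Difference: 1728 - 2401 = -673 (Strassen uses MORE here due to padding overhead — for small or just-over-power-of-2 n, padding can outweigh the per-level savings)

Standard: 1728 multiplications (12^3). Strassen: 2401 multiplications (7^4, after padding to 16x16). Strassen reduces 8 recursive multiplications to 7 at each level.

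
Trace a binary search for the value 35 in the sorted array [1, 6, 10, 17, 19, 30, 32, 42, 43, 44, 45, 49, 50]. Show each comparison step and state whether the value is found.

Binary search for 35 in [1, 6, 10, 17, 19, 30, 32, 42, 43, 44, 45, 49, 50]:

lo=0, hi=12, mid=6, arr[mid]=32 -> 32 < 35, search right half
lo=7, hi=12, mid=9, arr[mid]=44 -> 44 > 35, search left half
lo=7, hi=8, mid=7, arr[mid]=42 -> 42 > 35, search left half
lo=7 > hi=6, target 35 not found

Binary search determines that 35 is not in the array after 3 comparisons. The search space was exhausted without finding the target.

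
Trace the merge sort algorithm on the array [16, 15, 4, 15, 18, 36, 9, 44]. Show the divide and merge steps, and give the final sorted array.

Merge sort trace:

Split: [16, 15, 4, 15, 18, 36, 9, 44] -> [16, 15, 4, 15] and [18, 36, 9, 44]
  Split: [16, 15, 4, 15] -> [16, 15] and [4, 15]
    Split: [16, 15] -> [16] and [15]
    Merge: [16] + [15] -> [15, 16]
    Split: [4, 15] -> [4] and [15]
    Merge: [4] + [15] -> [4, 15]
  Merge: [15, 16] + [4, 15] -> [4, 15, 15, 16]
  Split: [18, 36, 9, 44] -> [18, 36] and [9, 44]
    Split: [18, 36] -> [18] and [36]
    Merge: [18] + [36] -> [18, 36]
    Split: [9, 44] -> [9] and [44]
    Merge: [9] + [44] -> [9, 44]
  Merge: [18, 36] + [9, 44] -> [9, 18, 36, 44]
Merge: [4, 15, 15, 16] + [9, 18, 36, 44] -> [4, 9, 15, 15, 16, 18, 36, 44]

Final sorted array: [4, 9, 15, 15, 16, 18, 36, 44]

The merge sort proceeds by recursively splitting the array and merging sorted halves.
After all merges, the sorted array is [4, 9, 15, 15, 16, 18, 36, 44].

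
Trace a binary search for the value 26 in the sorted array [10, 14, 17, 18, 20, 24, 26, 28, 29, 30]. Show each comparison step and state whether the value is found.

Binary search for 26 in [10, 14, 17, 18, 20, 24, 26, 28, 29, 30]:

lo=0, hi=9, mid=4, arr[mid]=20 -> 20 < 26, search right half
lo=5, hi=9, mid=7, arr[mid]=28 -> 28 > 26, search left half
lo=5, hi=6, mid=5, arr[mid]=24 -> 24 < 26, search right half
lo=6, hi=6, mid=6, arr[mid]=26 -> Found target at index 6!

Binary search finds 26 at index 6 after 4 comparisons. The search repeatedly halves the search space by comparing with the middle element.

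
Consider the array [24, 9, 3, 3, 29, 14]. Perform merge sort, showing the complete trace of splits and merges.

Merge sort trace:

Split: [24, 9, 3, 3, 29, 14] -> [24, 9, 3] and [3, 29, 14]
  Split: [24, 9, 3] -> [24] and [9, 3]
    Split: [9, 3] -> [9] and [3]
    Merge: [9] + [3] -> [3, 9]
  Merge: [24] + [3, 9] -> [3, 9, 24]
  Split: [3, 29, 14] -> [3] and [29, 14]
    Split: [29, 14] -> [29] and [14]
    Merge: [29] + [14] -> [14, 29]
  Merge: [3] + [14, 29] -> [3, 14, 29]
Merge: [3, 9, 24] + [3, 14, 29] -> [3, 3, 9, 14, 24, 29]

Final sorted array: [3, 3, 9, 14, 24, 29]

The merge sort proceeds by recursively splitting the array and merging sorted halves.
After all merges, the sorted array is [3, 3, 9, 14, 24, 29].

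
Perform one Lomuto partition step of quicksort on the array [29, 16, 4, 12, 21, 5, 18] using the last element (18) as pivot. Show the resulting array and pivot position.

Lomuto partition with pivot = 18:

Initial array: [29, 16, 4, 12, 21, 5, 18]

arr[0]=29 > 18: no swap
arr[1]=16 <= 18: swap with position 0, array becomes [16, 29, 4, 12, 21, 5, 18]
arr[2]=4 <= 18: swap with position 1, array becomes [16, 4, 29, 12, 21, 5, 18]
arr[3]=12 <= 18: swap with position 2, array becomes [16, 4, 12, 29, 21, 5, 18]
arr[4]=21 > 18: no swap
arr[5]=5 <= 18: swap with position 3, array becomes [16, 4, 12, 5, 21, 29, 18]

Place pivot at position 4: [16, 4, 12, 5, 18, 29, 21]
Pivot position: 4

After partitioning with pivot 18, the array becomes [16, 4, 12, 5, 18, 29, 21]. The pivot is placed at index 4. All elements to the left of the pivot are <= 18, and all elements to the right are > 18.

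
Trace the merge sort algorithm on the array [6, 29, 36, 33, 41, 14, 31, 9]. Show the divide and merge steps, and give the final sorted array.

Merge sort trace:

Split: [6, 29, 36, 33, 41, 14, 31, 9] -> [6, 29, 36, 33] and [41, 14, 31, 9]
  Split: [6, 29, 36, 33] -> [6, 29] and [36, 33]
    Split: [6, 29] -> [6] and [29]
    Merge: [6] + [29] -> [6, 29]
    Split: [36, 33] -> [36] and [33]
    Merge: [36] + [33] -> [33, 36]
  Merge: [6, 29] + [33, 36] -> [6, 29, 33, 36]
  Split: [41, 14, 31, 9] -> [41, 14] and [31, 9]
    Split: [41, 14] -> [41] and [14]
    Merge: [41] + [14] -> [14, 41]
    Split: [31, 9] -> [31] and [9]
    Merge: [31] + [9] -> [9, 31]
  Merge: [14, 41] + [9, 31] -> [9, 14, 31, 41]
Merge: [6, 29, 33, 36] + [9, 14, 31, 41] -> [6, 9, 14, 29, 31, 33, 36, 41]

Final sorted array: [6, 9, 14, 29, 31, 33, 36, 41]

The merge sort proceeds by recursively splitting the array and merging sorted halves.
After all merges, the sorted array is [6, 9, 14, 29, 31, 33, 36, 41].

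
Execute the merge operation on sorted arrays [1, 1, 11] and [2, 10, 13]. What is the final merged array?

Merging process:

Compare 1 vs 2: take 1 from left. Merged: [1]
Compare 1 vs 2: take 1 from left. Merged: [1, 1]
Compare 11 vs 2: take 2 from right. Merged: [1, 1, 2]
Compare 11 vs 10: take 10 from right. Merged: [1, 1, 2, 10]
Compare 11 vs 13: take 11 from left. Merged: [1, 1, 2, 10, 11]
Append remaining from right: [13]. Merged: [1, 1, 2, 10, 11, 13]

Final merged array: [1, 1, 2, 10, 11, 13]
Total comparisons: 5

The merged array is [1, 1, 2, 10, 11, 13], requiring 5 comparisons. The merge step runs in O(n) time where n is the total number of elements.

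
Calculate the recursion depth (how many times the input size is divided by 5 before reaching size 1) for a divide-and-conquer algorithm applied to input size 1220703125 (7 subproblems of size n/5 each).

For divide and conquer with division factor 5:

Problem sizes at each level:
Level 0: 1220703125
Level 1: 244140625
Level 2: 48828125
Level 3: 9765625
Level 4: 1953125
Level 5: 390625
Level 6: 78125
Level 7: 15625
Level 8: 3125
Level 9: 625
Level 10: 125
Level 11: 25
Level 12: 5
Level 13: 1

The root is level 0 and the size-1 base case is level 13 (the tree spans levels 0 through 13, i.e. 14 levels counting the root), so the depth is the number of divisions: log_5(1220703125) = 13

The recursion tree depth is log_5(1220703125) = 13. At each level, the problem size is divided by 5, so it takes 13 divisions to reduce to a base case of size 1. The algorithm makes 7 recursive calls at each level.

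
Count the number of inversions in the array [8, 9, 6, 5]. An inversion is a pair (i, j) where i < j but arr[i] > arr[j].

Finding inversions in [8, 9, 6, 5]:

(0, 2): arr[0]=8 > arr[2]=6
(0, 3): arr[0]=8 > arr[3]=5
(1, 2): arr[1]=9 > arr[2]=6
(1, 3): arr[1]=9 > arr[3]=5
(2, 3): arr[2]=6 > arr[3]=5

Total inversions: 5

The array has 5 inversion(s): (0,2), (0,3), (1,2), (1,3), (2,3). Each pair (i,j) satisfies i < j and arr[i] > arr[j].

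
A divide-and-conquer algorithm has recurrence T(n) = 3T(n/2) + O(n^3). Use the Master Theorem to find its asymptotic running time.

Master Theorem for T(n) = 3T(n/2) + O(n^3):

a = 3, b = 2, c = 3
log_b(a) = log_2(3) = 1.5850

Case 3: c = 3 > log_2(3) = 1.5850
T(n) = O(n^3) = O(n^3)

For T(n) = 3T(n/2) + O(n^3): log_2(3) = 1.5850. This is Case 3 of the Master Theorem (c > log_b(a), work dominated by root), giving O(n^3).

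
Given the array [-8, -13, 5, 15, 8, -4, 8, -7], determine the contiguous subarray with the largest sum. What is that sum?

Using Kadane's algorithm on [-8, -13, 5, 15, 8, -4, 8, -7]:

Scanning through the array:
Position 1 (value -13): max_ending_here = -13, max_so_far = -8
Position 2 (value 5): max_ending_here = 5, max_so_far = 5
Position 3 (value 15): max_ending_here = 20, max_so_far = 20
Position 4 (value 8): max_ending_here = 28, max_so_far = 28
Position 5 (value -4): max_ending_here = 24, max_so_far = 28
Position 6 (value 8): max_ending_here = 32, max_so_far = 32
Position 7 (value -7): max_ending_here = 25, max_so_far = 32

Maximum subarray: [5, 15, 8, -4, 8]
Maximum sum: 32

The maximum subarray is [5, 15, 8, -4, 8] with sum 32. This subarray runs from index 2 to index 6.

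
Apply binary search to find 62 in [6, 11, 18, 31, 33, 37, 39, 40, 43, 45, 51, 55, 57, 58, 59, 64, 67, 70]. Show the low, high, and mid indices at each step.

Binary search for 62 in [6, 11, 18, 31, 33, 37, 39, 40, 43, 45, 51, 55, 57, 58, 59, 64, 67, 70]:

lo=0, hi=17, mid=8, arr[mid]=43 -> 43 < 62, search right half
lo=9, hi=17, mid=13, arr[mid]=58 -> 58 < 62, search right half
lo=14, hi=17, mid=15, arr[mid]=64 -> 64 > 62, search left half
lo=14, hi=14, mid=14, arr[mid]=59 -> 59 < 62, search right half
lo=15 > hi=14, target 62 not found

Binary search determines that 62 is not in the array after 4 comparisons. The search space was exhausted without finding the target.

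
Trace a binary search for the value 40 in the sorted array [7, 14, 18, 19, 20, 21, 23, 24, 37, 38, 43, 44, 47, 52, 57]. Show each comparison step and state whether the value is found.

Binary search for 40 in [7, 14, 18, 19, 20, 21, 23, 24, 37, 38, 43, 44, 47, 52, 57]:

lo=0, hi=14, mid=7, arr[mid]=24 -> 24 < 40, search right half
lo=8, hi=14, mid=11, arr[mid]=44 -> 44 > 40, search left half
lo=8, hi=10, mid=9, arr[mid]=38 -> 38 < 40, search right half
lo=10, hi=10, mid=10, arr[mid]=43 -> 43 > 40, search left half
lo=10 > hi=9, target 40 not found

Binary search determines that 40 is not in the array after 4 comparisons. The search space was exhausted without finding the target.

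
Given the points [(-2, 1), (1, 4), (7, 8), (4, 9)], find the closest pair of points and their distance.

Computing all pairwise distances among 4 points:

d((-2, 1), (1, 4)) = 4.2426
d((-2, 1), (7, 8)) = 11.4018
d((-2, 1), (4, 9)) = 10.0
d((1, 4), (7, 8)) = 7.2111
d((1, 4), (4, 9)) = 5.831
d((7, 8), (4, 9)) = 3.1623 <-- minimum

Closest pair: (7, 8) and (4, 9) with distance 3.1623

The closest pair is (7, 8) and (4, 9) with Euclidean distance 3.1623. For 4 points, brute-force pairwise comparison is shown above. For large n, the divide-and-conquer algorithm (sort by x, recurse on halves, check the dividing strip) achieves O(n log n).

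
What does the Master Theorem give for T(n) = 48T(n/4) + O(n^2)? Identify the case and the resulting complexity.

Master Theorem for T(n) = 48T(n/4) + O(n^2):

a = 48, b = 4, c = 2
log_b(a) = log_4(48) = 2.7925

Case 1: c = 2 < log_4(48) = 2.7925
T(n) = O(n^(log_4 48))

For T(n) = 48T(n/4) + O(n^2): log_4(48) = 2.7925. This is Case 1 of the Master Theorem (c < log_b(a), work dominated by leaves), giving O(n^(log_4 48)).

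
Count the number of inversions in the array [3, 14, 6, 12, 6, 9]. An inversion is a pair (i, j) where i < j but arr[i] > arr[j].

Finding inversions in [3, 14, 6, 12, 6, 9]:

(1, 2): arr[1]=14 > arr[2]=6
(1, 3): arr[1]=14 > arr[3]=12
(1, 4): arr[1]=14 > arr[4]=6
(1, 5): arr[1]=14 > arr[5]=9
(3, 4): arr[3]=12 > arr[4]=6
(3, 5): arr[3]=12 > arr[5]=9

Total inversions: 6

The array has 6 inversion(s): (1,2), (1,3), (1,4), (1,5), (3,4), (3,5). Each pair (i,j) satisfies i < j and arr[i] > arr[j].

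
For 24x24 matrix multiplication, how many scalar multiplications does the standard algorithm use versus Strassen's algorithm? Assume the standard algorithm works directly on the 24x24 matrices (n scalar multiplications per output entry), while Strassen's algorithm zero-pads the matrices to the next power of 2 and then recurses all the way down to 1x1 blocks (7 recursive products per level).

Matrix multiplication for 24x24 matrices:

Strassen's algorithm requires power-of-2 dimensions. Pad 24x24 to 32x32 (next power of 2).

Standard algorithm: 24^3 = 13824 multiplications
Strassen's algorithm: 7^(log2(32)) = 7^5 = 16807 multiplications
Difference: 13824 - 16807 = -2983 (Strassen uses MORE here due to padding overhead — for small or just-over-power-of-2 n, padding can outweigh the per-level savings)

Standard: 13824 multiplications (24^3). Strassen: 16807 multiplications (7^5, after padding to 32x32). Strassen reduces 8 recursive multiplications to 7 at each level.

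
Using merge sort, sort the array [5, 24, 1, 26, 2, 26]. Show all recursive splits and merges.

Merge sort trace:

Split: [5, 24, 1, 26, 2, 26] -> [5, 24, 1] and [26, 2, 26]
  Split: [5, 24, 1] -> [5] and [24, 1]
    Split: [24, 1] -> [24] and [1]
    Merge: [24] + [1] -> [1, 24]
  Merge: [5] + [1, 24] -> [1, 5, 24]
  Split: [26, 2, 26] -> [26] and [2, 26]
    Split: [2, 26] -> [2] and [26]
    Merge: [2] + [26] -> [2, 26]
  Merge: [26] + [2, 26] -> [2, 26, 26]
Merge: [1, 5, 24] + [2, 26, 26] -> [1, 2, 5, 24, 26, 26]

Final sorted array: [1, 2, 5, 24, 26, 26]

The merge sort proceeds by recursively splitting the array and merging sorted halves.
After all merges, the sorted array is [1, 2, 5, 24, 26, 26].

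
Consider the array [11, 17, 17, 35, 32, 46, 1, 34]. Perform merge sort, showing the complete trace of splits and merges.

Merge sort trace:

Split: [11, 17, 17, 35, 32, 46, 1, 34] -> [11, 17, 17, 35] and [32, 46, 1, 34]
  Split: [11, 17, 17, 35] -> [11, 17] and [17, 35]
    Split: [11, 17] -> [11] and [17]
    Merge: [11] + [17] -> [11, 17]
    Split: [17, 35] -> [17] and [35]
    Merge: [17] + [35] -> [17, 35]
  Merge: [11, 17] + [17, 35] -> [11, 17, 17, 35]
  Split: [32, 46, 1, 34] -> [32, 46] and [1, 34]
    Split: [32, 46] -> [32] and [46]
    Merge: [32] + [46] -> [32, 46]
    Split: [1, 34] -> [1] and [34]
    Merge: [1] + [34] -> [1, 34]
  Merge: [32, 46] + [1, 34] -> [1, 32, 34, 46]
Merge: [11, 17, 17, 35] + [1, 32, 34, 46] -> [1, 11, 17, 17, 32, 34, 35, 46]

Final sorted array: [1, 11, 17, 17, 32, 34, 35, 46]

The merge sort proceeds by recursively splitting the array and merging sorted halves.
After all merges, the sorted array is [1, 11, 17, 17, 32, 34, 35, 46].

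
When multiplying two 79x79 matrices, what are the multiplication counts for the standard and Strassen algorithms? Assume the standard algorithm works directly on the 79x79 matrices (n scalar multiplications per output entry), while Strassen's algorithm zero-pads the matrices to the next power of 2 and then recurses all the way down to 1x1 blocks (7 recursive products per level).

Matrix multiplication for 79x79 matrices:

Strassen's algorithm requires power-of-2 dimensions. Pad 79x79 to 128x128 (next power of 2).

Standard algorithm: 79^3 = 493039 multiplications
Strassen's algorithm: 7^(log2(128)) = 7^7 = 823543 multiplications
Difference: 493039 - 823543 = -330504 (Strassen uses MORE here due to padding overhead — for small or just-over-power-of-2 n, padding can outweigh the per-level savings)

Standard: 493039 multiplications (79^3). Strassen: 823543 multiplications (7^7, after padding to 128x128). Strassen reduces 8 recursive multiplications to 7 at each level.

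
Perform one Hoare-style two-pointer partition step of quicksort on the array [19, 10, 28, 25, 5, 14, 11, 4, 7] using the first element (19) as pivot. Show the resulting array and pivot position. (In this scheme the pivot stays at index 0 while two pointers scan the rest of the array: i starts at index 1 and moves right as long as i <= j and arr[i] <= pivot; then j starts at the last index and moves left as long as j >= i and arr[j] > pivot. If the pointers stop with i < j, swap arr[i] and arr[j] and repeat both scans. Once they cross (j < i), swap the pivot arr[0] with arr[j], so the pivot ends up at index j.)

Hoare-style two-pointer partition with pivot = 19:

Initial array: [19, 10, 28, 25, 5, 14, 11, 4, 7]

Pointers start at i = 1, j = 8.
i stops at index 2 (arr[2]=28 > 19), j stops at index 8 (arr[8]=7 <= 19): swap arr[2] and arr[8], array becomes [19, 10, 7, 25, 5, 14, 11, 4, 28]
i stops at index 3 (arr[3]=25 > 19), j stops at index 7 (arr[7]=4 <= 19): swap arr[3] and arr[7], array becomes [19, 10, 7, 4, 5, 14, 11, 25, 28]
i ends at 7, j ends at 6: the pointers have crossed (j < i), so scanning stops.

Swap pivot arr[0] with arr[6] to place pivot at position 6: [11, 10, 7, 4, 5, 14, 19, 25, 28]
Pivot position: 6

After partitioning with pivot 19, the array becomes [11, 10, 7, 4, 5, 14, 19, 25, 28]. The pivot is placed at index 6. All elements to the left of the pivot are <= 19, and all elements to the right are > 19.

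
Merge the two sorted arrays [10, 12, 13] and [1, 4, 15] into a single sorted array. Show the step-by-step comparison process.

Merging process:

Compare 10 vs 1: take 1 from right. Merged: [1]
Compare 10 vs 4: take 4 from right. Merged: [1, 4]
Compare 10 vs 15: take 10 from left. Merged: [1, 4, 10]
Compare 12 vs 15: take 12 from left. Merged: [1, 4, 10, 12]
Compare 13 vs 15: take 13 from left. Merged: [1, 4, 10, 12, 13]
Append remaining from right: [15]. Merged: [1, 4, 10, 12, 13, 15]

Final merged array: [1, 4, 10, 12, 13, 15]
Total comparisons: 5

The merged array is [1, 4, 10, 12, 13, 15], requiring 5 comparisons. The merge step runs in O(n) time where n is the total number of elements.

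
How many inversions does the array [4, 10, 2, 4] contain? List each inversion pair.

Finding inversions in [4, 10, 2, 4]:

(0, 2): arr[0]=4 > arr[2]=2
(1, 2): arr[1]=10 > arr[2]=2
(1, 3): arr[1]=10 > arr[3]=4

Total inversions: 3

The array has 3 inversion(s): (0,2), (1,2), (1,3). Each pair (i,j) satisfies i < j and arr[i] > arr[j].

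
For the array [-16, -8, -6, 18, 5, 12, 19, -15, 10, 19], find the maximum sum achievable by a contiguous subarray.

Using Kadane's algorithm on [-16, -8, -6, 18, 5, 12, 19, -15, 10, 19]:

Scanning through the array:
Position 1 (value -8): max_ending_here = -8, max_so_far = -8
Position 2 (value -6): max_ending_here = -6, max_so_far = -6
Position 3 (value 18): max_ending_here = 18, max_so_far = 18
Position 4 (value 5): max_ending_here = 23, max_so_far = 23
Position 5 (value 12): max_ending_here = 35, max_so_far = 35
Position 6 (value 19): max_ending_here = 54, max_so_far = 54
Position 7 (value -15): max_ending_here = 39, max_so_far = 54
Position 8 (value 10): max_ending_here = 49, max_so_far = 54
Position 9 (value 19): max_ending_here = 68, max_so_far = 68

Maximum subarray: [18, 5, 12, 19, -15, 10, 19]
Maximum sum: 68

The maximum subarray is [18, 5, 12, 19, -15, 10, 19] with sum 68. This subarray runs from index 3 to index 9.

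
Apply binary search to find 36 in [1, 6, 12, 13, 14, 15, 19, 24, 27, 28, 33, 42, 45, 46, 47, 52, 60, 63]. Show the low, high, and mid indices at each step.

Binary search for 36 in [1, 6, 12, 13, 14, 15, 19, 24, 27, 28, 33, 42, 45, 46, 47, 52, 60, 63]:

lo=0, hi=17, mid=8, arr[mid]=27 -> 27 < 36, search right half
lo=9, hi=17, mid=13, arr[mid]=46 -> 46 > 36, search left half
lo=9, hi=12, mid=10, arr[mid]=33 -> 33 < 36, search right half
lo=11, hi=12, mid=11, arr[mid]=42 -> 42 > 36, search left half
lo=11 > hi=10, target 36 not found

Binary search determines that 36 is not in the array after 4 comparisons. The search space was exhausted without finding the target.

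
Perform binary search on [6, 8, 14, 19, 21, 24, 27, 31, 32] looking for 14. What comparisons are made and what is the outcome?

Binary search for 14 in [6, 8, 14, 19, 21, 24, 27, 31, 32]:

lo=0, hi=8, mid=4, arr[mid]=21 -> 21 > 14, search left half
lo=0, hi=3, mid=1, arr[mid]=8 -> 8 < 14, search right half
lo=2, hi=3, mid=2, arr[mid]=14 -> Found target at index 2!

Binary search finds 14 at index 2 after 3 comparisons. The search repeatedly halves the search space by comparing with the middle element.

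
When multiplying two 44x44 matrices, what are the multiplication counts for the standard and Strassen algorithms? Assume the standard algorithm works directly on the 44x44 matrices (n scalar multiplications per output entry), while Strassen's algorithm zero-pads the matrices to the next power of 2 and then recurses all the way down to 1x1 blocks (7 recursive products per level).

Matrix multiplication for 44x44 matrices:

Strassen's algorithm requires power-of-2 dimensions. Pad 44x44 to 64x64 (next power of 2).

Standard algorithm: 44^3 = 85184 multiplications
Strassen's algorithm: 7^(log2(64)) = 7^6 = 117649 multiplications
Difference: 85184 - 117649 = -32465 (Strassen uses MORE here due to padding overhead — for small or just-over-power-of-2 n, padding can outweigh the per-level savings)

Standard: 85184 multiplications (44^3). Strassen: 117649 multiplications (7^6, after padding to 64x64). Strassen reduces 8 recursive multiplications to 7 at each level.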